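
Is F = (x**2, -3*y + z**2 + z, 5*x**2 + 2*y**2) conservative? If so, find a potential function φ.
No, ∇×F = (4*y - 2*z - 1, -10*x, 0) ≠ 0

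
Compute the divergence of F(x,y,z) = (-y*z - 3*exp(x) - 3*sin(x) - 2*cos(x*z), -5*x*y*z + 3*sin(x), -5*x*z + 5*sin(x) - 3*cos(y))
-5*x*z - 5*x + 2*z*sin(x*z) - 3*exp(x) - 3*cos(x)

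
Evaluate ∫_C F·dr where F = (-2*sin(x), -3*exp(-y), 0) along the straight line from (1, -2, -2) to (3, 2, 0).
-6*sinh(2) + 2*cos(3) - 2*cos(1)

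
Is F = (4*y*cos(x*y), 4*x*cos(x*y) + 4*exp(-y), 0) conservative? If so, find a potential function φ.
Yes, F is conservative. φ = 4*sin(x*y) - 4*exp(-y)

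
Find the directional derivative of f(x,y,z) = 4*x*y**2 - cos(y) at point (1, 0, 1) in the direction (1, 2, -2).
0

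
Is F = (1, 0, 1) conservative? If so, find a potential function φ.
Yes, F is conservative. φ = x + z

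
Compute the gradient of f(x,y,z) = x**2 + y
(2*x, 1, 0)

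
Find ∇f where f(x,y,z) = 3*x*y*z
(3*y*z, 3*x*z, 3*x*y)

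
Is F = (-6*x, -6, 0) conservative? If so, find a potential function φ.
Yes, F is conservative. φ = -3*x**2 - 6*y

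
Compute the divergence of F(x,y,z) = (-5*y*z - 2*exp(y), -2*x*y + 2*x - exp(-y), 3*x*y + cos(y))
-2*x + exp(-y)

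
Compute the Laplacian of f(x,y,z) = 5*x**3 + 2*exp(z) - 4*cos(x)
30*x + 2*exp(z) + 4*cos(x)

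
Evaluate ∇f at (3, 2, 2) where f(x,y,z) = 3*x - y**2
(3, -4, 0)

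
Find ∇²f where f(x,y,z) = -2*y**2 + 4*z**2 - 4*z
4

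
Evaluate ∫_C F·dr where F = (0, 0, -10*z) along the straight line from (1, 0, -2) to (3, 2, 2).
0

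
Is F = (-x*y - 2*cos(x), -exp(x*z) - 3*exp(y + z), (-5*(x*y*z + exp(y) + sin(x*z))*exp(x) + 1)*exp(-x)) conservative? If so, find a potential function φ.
No, ∇×F = (-5*x*z + x*exp(x*z) - 5*exp(y) + 3*exp(y + z), (5*z*(y + cos(x*z))*exp(x) + 1)*exp(-x), x - z*exp(x*z)) ≠ 0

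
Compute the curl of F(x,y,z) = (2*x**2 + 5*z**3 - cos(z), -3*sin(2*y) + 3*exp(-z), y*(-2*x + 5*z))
(-2*x + 5*z + 3*exp(-z), 2*y + 15*z**2 + sin(z), 0)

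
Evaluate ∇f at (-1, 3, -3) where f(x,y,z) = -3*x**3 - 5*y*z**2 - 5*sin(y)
(-9, -45 - 5*cos(3), 90)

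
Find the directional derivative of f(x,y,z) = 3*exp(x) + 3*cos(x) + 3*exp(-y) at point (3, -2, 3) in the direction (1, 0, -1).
3*sqrt(2)*(-sin(3) + exp(3))/2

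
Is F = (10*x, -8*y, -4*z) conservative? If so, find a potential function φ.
Yes, F is conservative. φ = 5*x**2 - 4*y**2 - 2*z**2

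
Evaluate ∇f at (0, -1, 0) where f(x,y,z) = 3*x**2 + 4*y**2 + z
(0, -8, 1)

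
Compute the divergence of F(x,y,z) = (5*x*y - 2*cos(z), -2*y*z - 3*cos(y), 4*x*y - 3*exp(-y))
5*y - 2*z + 3*sin(y)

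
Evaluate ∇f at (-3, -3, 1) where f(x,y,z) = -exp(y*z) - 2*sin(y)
(0, -exp(-3) - 2*cos(3), 3*exp(-3))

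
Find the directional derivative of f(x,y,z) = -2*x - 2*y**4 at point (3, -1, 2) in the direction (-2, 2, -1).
20/3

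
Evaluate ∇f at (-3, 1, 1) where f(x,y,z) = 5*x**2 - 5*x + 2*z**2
(-35, 0, 4)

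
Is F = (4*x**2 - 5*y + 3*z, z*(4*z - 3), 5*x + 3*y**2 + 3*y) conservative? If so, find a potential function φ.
No, ∇×F = (6*y - 8*z + 6, -2, 5) ≠ 0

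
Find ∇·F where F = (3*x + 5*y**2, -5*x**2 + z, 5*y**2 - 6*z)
-3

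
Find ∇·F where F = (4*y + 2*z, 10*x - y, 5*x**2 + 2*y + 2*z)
1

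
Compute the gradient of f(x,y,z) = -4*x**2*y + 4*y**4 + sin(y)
(-8*x*y, -4*x**2 + 16*y**3 + cos(y), 0)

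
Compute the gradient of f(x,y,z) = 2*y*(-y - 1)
(0, -4*y - 2, 0)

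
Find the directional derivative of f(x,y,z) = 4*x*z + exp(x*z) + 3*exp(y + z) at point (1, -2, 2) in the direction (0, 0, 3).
7 + exp(2)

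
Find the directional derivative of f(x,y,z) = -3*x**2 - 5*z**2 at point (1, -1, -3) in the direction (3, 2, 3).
36*sqrt(22)/11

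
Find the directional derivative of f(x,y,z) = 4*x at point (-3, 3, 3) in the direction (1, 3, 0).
2*sqrt(10)/5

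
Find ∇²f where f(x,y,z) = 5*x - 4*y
0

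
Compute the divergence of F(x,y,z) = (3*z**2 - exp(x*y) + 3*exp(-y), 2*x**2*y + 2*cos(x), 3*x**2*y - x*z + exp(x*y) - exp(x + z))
2*x**2 - x - y*exp(x*y) - exp(x + z)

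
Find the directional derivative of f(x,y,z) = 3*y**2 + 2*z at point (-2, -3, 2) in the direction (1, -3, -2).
25*sqrt(14)/7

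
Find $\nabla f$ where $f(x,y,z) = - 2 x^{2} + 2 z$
(-4*x, 0, 2)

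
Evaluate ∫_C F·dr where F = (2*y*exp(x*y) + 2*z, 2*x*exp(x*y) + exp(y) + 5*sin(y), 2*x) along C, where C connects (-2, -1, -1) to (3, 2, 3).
-exp(2) - exp(-1) - 5*cos(2) + 5*cos(1) + 14 + 2*exp(6)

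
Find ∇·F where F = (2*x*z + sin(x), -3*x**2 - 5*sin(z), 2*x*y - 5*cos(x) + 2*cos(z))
2*z - 2*sin(z) + cos(x)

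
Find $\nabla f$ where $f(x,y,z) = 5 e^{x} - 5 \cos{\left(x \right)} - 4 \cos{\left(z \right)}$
(5*exp(x) + 5*sin(x), 0, 4*sin(z))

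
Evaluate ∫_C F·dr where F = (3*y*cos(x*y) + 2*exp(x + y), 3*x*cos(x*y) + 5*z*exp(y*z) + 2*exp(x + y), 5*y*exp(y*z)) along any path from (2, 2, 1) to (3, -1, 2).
-2*exp(4) - 3*exp(2) - 3*sin(3) + 5*exp(-2) - 3*sin(4)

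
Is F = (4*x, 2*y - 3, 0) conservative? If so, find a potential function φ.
Yes, F is conservative. φ = 2*x**2 + y**2 - 3*y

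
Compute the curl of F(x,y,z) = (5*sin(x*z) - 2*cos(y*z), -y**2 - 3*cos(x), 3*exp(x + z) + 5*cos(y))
(-5*sin(y), 5*x*cos(x*z) + 2*y*sin(y*z) - 3*exp(x + z), -2*z*sin(y*z) + 3*sin(x))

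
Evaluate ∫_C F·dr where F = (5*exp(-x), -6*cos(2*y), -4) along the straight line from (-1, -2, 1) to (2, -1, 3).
-8 - 5*exp(-2) - 3*sin(4) + 3*sin(2) + 5*E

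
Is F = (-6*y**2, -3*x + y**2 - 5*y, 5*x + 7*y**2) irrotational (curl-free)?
No, ∇×F = (14*y, -5, 12*y - 3)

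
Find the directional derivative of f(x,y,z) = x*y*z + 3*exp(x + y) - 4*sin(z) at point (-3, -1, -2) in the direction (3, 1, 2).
sqrt(14)*(6 - 4*exp(4)*cos(2) + 9*exp(4))*exp(-4)/7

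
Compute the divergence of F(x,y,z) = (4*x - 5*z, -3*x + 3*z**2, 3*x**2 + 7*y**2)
4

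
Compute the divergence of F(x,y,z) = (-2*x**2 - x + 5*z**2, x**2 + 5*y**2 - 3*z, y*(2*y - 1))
-4*x + 10*y - 1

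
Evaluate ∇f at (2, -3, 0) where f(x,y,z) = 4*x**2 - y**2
(16, 6, 0)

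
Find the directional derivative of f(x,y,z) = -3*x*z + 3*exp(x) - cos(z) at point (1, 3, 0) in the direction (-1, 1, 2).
sqrt(6)*(-E - 2)/2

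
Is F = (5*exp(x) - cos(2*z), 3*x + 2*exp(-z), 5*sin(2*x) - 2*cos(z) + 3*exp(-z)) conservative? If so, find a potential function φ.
No, ∇×F = (2*exp(-z), 2*sin(2*z) - 10*cos(2*x), 3) ≠ 0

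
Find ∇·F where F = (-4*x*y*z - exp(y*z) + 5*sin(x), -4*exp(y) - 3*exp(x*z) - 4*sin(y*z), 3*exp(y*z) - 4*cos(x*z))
4*x*sin(x*z) - 4*y*z + 3*y*exp(y*z) - 4*z*cos(y*z) - 4*exp(y) + 5*cos(x)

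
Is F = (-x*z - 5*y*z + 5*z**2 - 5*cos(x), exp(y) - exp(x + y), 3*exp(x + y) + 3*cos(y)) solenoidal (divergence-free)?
No, ∇·F = -z + exp(y) - exp(x + y) + 5*sin(x)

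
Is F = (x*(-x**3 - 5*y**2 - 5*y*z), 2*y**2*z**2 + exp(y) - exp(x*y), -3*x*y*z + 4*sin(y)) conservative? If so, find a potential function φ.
No, ∇×F = (-3*x*z - 4*y**2*z + 4*cos(y), y*(-5*x + 3*z), 5*x*(2*y + z) - y*exp(x*y)) ≠ 0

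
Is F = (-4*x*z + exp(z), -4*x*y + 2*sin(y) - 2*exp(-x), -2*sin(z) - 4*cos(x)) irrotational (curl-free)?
No, ∇×F = (0, -4*x + exp(z) - 4*sin(x), -4*y + 2*exp(-x))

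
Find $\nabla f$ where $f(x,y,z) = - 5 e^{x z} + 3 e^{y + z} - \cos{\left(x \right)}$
(-5*z*exp(x*z) + sin(x), 3*exp(y + z), -5*x*exp(x*z) + 3*exp(y + z))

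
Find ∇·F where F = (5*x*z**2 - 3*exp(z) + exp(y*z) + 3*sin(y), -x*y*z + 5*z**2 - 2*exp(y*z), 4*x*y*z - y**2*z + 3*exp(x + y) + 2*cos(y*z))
4*x*y - x*z - y**2 - 2*y*sin(y*z) + 5*z**2 - 2*z*exp(y*z)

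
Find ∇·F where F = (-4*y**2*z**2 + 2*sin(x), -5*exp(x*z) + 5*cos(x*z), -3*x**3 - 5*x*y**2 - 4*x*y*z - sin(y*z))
-4*x*y - y*cos(y*z) + 2*cos(x)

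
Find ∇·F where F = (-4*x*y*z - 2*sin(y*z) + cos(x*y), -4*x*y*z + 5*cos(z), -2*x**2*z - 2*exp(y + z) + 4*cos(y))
-2*x**2 - 4*x*z - 4*y*z - y*sin(x*y) - 2*exp(y + z)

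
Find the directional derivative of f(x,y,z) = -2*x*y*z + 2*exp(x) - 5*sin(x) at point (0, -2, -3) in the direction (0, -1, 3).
0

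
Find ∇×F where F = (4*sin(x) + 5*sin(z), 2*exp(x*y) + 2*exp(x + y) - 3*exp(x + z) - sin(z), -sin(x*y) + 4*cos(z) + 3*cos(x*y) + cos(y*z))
(-3*x*sin(x*y) - x*cos(x*y) - z*sin(y*z) + 3*exp(x + z) + cos(z), 3*y*sin(x*y) + y*cos(x*y) + 5*cos(z), 2*y*exp(x*y) + 2*exp(x + y) - 3*exp(x + z))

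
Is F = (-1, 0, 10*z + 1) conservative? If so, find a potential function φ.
Yes, F is conservative. φ = -x + 5*z**2 + z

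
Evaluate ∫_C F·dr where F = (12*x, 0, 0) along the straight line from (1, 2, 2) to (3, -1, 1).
48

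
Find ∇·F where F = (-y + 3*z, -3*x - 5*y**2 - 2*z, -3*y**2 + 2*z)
2 - 10*y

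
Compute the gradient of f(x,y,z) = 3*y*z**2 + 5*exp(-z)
(0, 3*z**2, 6*y*z - 5*exp(-z))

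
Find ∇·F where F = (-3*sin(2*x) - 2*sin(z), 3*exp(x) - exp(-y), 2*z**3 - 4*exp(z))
6*z**2 - 4*exp(z) - 6*cos(2*x) + exp(-y)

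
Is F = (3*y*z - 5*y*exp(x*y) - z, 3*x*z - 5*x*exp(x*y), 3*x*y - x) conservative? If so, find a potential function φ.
Yes, F is conservative. φ = 3*x*y*z - x*z - 5*exp(x*y)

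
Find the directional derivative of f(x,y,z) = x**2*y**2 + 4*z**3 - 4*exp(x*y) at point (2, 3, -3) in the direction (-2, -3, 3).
6*sqrt(22)*(15 + 4*exp(6))/11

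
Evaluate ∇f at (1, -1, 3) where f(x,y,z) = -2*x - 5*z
(-2, 0, -5)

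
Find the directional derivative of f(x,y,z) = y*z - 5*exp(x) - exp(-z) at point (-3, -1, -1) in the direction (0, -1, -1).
sqrt(2)*(2 - E)/2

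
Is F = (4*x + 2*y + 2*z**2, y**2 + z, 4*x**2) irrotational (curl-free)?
No, ∇×F = (-1, -8*x + 4*z, -2)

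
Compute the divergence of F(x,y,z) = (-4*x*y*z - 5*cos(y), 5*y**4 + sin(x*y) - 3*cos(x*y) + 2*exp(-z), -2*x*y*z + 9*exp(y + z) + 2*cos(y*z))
-2*x*y + 3*x*sin(x*y) + x*cos(x*y) + 20*y**3 - 4*y*z - 2*y*sin(y*z) + 9*exp(y + z)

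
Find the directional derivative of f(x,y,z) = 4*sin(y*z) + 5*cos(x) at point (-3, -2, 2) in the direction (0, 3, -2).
40*sqrt(13)*cos(4)/13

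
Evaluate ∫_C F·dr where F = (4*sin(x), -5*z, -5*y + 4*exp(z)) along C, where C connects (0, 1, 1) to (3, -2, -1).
-8*sinh(1) - 1 - 4*cos(3)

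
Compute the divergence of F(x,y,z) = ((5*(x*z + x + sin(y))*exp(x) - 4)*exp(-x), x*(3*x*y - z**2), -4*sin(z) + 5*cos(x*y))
3*x**2 + 5*z - 4*cos(z) + 5 + 4*exp(-x)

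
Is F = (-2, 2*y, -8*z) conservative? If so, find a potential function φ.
Yes, F is conservative. φ = -2*x + y**2 - 4*z**2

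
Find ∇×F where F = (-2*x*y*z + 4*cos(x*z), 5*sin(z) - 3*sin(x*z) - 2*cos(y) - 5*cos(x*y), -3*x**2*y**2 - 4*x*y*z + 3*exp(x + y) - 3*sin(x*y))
(-6*x**2*y - 4*x*z - 3*x*cos(x*y) + 3*x*cos(x*z) + 3*exp(x + y) - 5*cos(z), 6*x*y**2 - 2*x*y - 4*x*sin(x*z) + 4*y*z + 3*y*cos(x*y) - 3*exp(x + y), 2*x*z + 5*y*sin(x*y) - 3*z*cos(x*z))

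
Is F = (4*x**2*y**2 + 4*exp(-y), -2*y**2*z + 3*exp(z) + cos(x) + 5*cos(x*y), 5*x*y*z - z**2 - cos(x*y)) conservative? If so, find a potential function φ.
No, ∇×F = (5*x*z + x*sin(x*y) + 2*y**2 - 3*exp(z), -y*(5*z + sin(x*y)), -8*x**2*y - 5*y*sin(x*y) - sin(x) + 4*exp(-y)) ≠ 0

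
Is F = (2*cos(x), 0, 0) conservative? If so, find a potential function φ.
Yes, F is conservative. φ = 2*sin(x)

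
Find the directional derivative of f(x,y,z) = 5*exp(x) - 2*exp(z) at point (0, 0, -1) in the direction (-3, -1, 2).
sqrt(14)*(-15*E - 4)*exp(-1)/14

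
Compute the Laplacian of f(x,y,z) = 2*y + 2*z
0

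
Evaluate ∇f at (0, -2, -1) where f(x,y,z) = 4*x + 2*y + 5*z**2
(4, 2, -10)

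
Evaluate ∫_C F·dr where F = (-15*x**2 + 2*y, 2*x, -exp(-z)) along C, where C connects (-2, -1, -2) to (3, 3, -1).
-161 - exp(2) + E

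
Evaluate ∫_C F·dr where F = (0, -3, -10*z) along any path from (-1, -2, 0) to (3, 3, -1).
-20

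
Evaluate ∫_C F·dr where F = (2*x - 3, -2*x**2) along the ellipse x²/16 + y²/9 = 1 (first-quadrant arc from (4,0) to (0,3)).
-68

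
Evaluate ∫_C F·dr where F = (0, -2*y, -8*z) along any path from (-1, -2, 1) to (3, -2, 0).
4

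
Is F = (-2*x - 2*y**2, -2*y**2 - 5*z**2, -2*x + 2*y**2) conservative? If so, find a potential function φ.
No, ∇×F = (4*y + 10*z, 2, 4*y) ≠ 0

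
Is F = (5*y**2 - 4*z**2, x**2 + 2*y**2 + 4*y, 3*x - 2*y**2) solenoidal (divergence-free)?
No, ∇·F = 4*y + 4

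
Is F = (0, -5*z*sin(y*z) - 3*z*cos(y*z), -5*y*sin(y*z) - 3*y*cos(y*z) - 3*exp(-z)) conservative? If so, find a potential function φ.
Yes, F is conservative. φ = -3*sin(y*z) + 5*cos(y*z) + 3*exp(-z)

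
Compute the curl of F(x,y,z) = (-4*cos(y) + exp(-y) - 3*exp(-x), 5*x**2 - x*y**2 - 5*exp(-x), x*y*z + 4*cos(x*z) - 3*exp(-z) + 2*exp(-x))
(x*z, -y*z + 4*z*sin(x*z) + 2*exp(-x), 10*x - y**2 - 4*sin(y) + exp(-y) + 5*exp(-x))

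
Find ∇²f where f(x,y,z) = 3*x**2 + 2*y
6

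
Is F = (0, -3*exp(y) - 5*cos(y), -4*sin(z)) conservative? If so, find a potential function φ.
Yes, F is conservative. φ = -3*exp(y) - 5*sin(y) + 4*cos(z)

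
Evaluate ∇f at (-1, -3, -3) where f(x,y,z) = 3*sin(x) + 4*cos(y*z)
(3*cos(1), 12*sin(9), 12*sin(9))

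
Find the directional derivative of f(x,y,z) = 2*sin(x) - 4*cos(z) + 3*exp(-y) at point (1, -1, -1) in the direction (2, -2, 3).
2*sqrt(17)*(-6*sin(1) + 2*cos(1) + 3*E)/17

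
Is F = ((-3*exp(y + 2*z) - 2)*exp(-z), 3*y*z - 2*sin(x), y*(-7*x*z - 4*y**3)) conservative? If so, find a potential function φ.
No, ∇×F = (-7*x*z - 16*y**3 - 3*y, 7*y*z - 3*exp(y + z) + 2*exp(-z), 3*exp(y + z) - 2*cos(x)) ≠ 0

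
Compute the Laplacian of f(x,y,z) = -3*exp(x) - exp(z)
-3*exp(x) - exp(z)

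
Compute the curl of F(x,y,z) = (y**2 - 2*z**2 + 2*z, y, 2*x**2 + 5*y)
(5, -4*x - 4*z + 2, -2*y)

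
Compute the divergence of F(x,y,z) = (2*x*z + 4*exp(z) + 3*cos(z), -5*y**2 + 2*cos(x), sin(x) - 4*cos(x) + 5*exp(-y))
-10*y + 2*z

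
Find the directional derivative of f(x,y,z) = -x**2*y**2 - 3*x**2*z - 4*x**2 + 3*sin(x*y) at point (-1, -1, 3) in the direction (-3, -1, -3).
sqrt(19)*(-77 + 12*cos(1))/19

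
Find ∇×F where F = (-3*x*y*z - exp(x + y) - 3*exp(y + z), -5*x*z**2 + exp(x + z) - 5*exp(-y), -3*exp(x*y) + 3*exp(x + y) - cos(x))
(10*x*z - 3*x*exp(x*y) + 3*exp(x + y) - exp(x + z), -3*x*y + 3*y*exp(x*y) - 3*exp(x + y) - 3*exp(y + z) - sin(x), 3*x*z - 5*z**2 + exp(x + y) + exp(x + z) + 3*exp(y + z))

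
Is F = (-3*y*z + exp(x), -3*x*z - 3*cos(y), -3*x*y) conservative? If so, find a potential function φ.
Yes, F is conservative. φ = -3*x*y*z + exp(x) - 3*sin(y)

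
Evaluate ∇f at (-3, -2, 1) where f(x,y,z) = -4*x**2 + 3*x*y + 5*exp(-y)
(18, -5*exp(2) - 9, 0)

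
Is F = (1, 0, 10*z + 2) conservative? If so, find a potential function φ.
Yes, F is conservative. φ = x + 5*z**2 + 2*z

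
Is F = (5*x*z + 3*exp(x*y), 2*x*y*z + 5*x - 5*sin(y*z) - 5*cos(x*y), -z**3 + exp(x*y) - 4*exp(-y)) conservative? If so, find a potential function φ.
No, ∇×F = (-2*x*y + x*exp(x*y) + 5*y*cos(y*z) + 4*exp(-y), 5*x - y*exp(x*y), -3*x*exp(x*y) + 2*y*z + 5*y*sin(x*y) + 5) ≠ 0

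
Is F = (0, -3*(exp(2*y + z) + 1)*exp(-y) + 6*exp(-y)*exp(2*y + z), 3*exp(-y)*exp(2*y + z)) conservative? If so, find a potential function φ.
Yes, F is conservative. φ = 3*(exp(2*y + z) + 1)*exp(-y)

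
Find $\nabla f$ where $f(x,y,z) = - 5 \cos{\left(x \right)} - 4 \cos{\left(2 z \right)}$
(5*sin(x), 0, 8*sin(2*z))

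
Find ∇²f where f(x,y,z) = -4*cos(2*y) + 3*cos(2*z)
16*cos(2*y) - 12*cos(2*z)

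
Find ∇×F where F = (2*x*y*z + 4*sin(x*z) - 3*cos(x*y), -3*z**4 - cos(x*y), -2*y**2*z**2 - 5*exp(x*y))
(-5*x*exp(x*y) - 4*y*z**2 + 12*z**3, 2*x*y + 4*x*cos(x*z) + 5*y*exp(x*y), -2*x*z - 3*x*sin(x*y) + y*sin(x*y))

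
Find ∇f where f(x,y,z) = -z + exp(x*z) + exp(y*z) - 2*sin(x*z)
(z*(exp(x*z) - 2*cos(x*z)), z*exp(y*z), x*exp(x*z) - 2*x*cos(x*z) + y*exp(y*z) - 1)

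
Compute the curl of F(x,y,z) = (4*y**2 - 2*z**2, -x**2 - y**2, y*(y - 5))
(2*y - 5, -4*z, -2*x - 8*y)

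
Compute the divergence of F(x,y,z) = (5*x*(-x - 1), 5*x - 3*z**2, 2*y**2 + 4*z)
-10*x - 1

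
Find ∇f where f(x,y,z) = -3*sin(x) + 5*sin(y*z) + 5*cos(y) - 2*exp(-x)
(-3*cos(x) + 2*exp(-x), 5*z*cos(y*z) - 5*sin(y), 5*y*cos(y*z))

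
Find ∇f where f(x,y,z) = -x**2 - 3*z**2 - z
(-2*x, 0, -6*z - 1)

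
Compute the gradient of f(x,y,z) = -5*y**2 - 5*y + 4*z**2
(0, -10*y - 5, 8*z)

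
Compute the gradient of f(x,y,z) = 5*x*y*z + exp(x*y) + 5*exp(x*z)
(5*y*z + y*exp(x*y) + 5*z*exp(x*z), x*(5*z + exp(x*y)), 5*x*(y + exp(x*z)))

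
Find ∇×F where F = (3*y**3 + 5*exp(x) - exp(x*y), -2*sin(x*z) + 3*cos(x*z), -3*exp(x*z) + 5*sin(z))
(x*(3*sin(x*z) + 2*cos(x*z)), 3*z*exp(x*z), x*exp(x*y) - 9*y**2 - 3*z*sin(x*z) - 2*z*cos(x*z))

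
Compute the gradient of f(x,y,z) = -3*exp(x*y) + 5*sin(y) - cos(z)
(-3*y*exp(x*y), -3*x*exp(x*y) + 5*cos(y), sin(z))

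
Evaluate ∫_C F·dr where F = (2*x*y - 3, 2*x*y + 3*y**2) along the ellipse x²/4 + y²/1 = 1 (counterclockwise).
0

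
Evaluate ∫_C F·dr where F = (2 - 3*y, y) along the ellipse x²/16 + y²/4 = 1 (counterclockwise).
24*pi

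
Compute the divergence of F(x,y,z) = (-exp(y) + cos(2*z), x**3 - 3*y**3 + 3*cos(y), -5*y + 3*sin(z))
-9*y**2 - 3*sin(y) + 3*cos(z)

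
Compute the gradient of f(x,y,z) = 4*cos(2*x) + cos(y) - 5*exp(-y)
(-8*sin(2*x), -sin(y) + 5*exp(-y), 0)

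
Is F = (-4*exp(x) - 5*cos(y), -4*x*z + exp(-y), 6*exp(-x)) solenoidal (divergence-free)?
No, ∇·F = -4*exp(x) - exp(-y)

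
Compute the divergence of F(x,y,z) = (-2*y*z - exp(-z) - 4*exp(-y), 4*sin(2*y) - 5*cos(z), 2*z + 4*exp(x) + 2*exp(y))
8*cos(2*y) + 2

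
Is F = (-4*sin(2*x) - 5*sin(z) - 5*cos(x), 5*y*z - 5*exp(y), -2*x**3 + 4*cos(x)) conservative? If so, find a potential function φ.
No, ∇×F = (-5*y, 6*x**2 + 4*sin(x) - 5*cos(z), 0) ≠ 0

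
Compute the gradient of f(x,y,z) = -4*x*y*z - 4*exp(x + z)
(-4*y*z - 4*exp(x + z), -4*x*z, -4*x*y - 4*exp(x + z))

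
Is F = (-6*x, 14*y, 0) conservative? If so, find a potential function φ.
Yes, F is conservative. φ = -3*x**2 + 7*y**2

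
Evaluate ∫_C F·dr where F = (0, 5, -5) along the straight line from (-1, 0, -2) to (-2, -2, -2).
-10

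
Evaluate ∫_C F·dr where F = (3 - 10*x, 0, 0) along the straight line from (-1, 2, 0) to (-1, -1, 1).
0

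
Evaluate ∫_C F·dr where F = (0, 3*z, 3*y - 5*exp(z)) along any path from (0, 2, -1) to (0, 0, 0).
1 + 5*exp(-1)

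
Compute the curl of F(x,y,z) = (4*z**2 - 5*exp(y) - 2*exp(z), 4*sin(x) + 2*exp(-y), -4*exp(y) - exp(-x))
(-4*exp(y), 8*z - 2*exp(z) - exp(-x), 5*exp(y) + 4*cos(x))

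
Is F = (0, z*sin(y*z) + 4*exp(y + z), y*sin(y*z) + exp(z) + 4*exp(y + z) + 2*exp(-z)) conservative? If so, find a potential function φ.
Yes, F is conservative. φ = exp(z) + 4*exp(y + z) - cos(y*z) - 2*exp(-z)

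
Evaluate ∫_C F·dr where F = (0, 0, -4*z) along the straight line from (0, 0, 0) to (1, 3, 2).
-8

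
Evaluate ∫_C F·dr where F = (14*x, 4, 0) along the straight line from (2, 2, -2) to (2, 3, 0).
4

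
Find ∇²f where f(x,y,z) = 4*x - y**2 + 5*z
-2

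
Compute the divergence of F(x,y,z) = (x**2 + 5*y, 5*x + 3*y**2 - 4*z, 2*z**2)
2*x + 6*y + 4*z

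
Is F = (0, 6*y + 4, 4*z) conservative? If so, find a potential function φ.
Yes, F is conservative. φ = 3*y**2 + 4*y + 2*z**2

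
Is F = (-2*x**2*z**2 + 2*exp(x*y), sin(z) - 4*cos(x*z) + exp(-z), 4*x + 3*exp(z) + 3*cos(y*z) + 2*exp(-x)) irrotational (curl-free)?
No, ∇×F = (-4*x*sin(x*z) - 3*z*sin(y*z) - cos(z) + exp(-z), -4*x**2*z - 4 + 2*exp(-x), -2*x*exp(x*y) + 4*z*sin(x*z))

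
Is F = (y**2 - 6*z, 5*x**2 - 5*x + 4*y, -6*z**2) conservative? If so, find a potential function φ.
No, ∇×F = (0, -6, 10*x - 2*y - 5) ≠ 0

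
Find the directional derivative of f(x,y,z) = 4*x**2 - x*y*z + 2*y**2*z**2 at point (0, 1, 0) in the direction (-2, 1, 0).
0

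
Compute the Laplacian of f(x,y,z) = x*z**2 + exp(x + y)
2*x + 2*exp(x + y)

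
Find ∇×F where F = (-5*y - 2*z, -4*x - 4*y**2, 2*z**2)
(0, -2, 1)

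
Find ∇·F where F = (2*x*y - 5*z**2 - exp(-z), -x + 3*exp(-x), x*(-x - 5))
2*y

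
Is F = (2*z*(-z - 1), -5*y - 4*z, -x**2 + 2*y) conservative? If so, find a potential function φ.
No, ∇×F = (6, 2*x - 4*z - 2, 0) ≠ 0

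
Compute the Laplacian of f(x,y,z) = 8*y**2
16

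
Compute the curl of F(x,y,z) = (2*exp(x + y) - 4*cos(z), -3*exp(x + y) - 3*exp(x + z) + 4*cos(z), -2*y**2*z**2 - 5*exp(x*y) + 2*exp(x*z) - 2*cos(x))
(-5*x*exp(x*y) - 4*y*z**2 + 3*exp(x + z) + 4*sin(z), 5*y*exp(x*y) - 2*z*exp(x*z) - 2*sin(x) + 4*sin(z), -5*exp(x + y) - 3*exp(x + z))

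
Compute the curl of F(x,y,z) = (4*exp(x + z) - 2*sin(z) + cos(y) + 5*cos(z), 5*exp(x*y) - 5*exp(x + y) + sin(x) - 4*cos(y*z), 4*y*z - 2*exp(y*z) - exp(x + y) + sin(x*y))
(x*cos(x*y) - 4*y*sin(y*z) - 2*z*exp(y*z) + 4*z - exp(x + y), -y*cos(x*y) + exp(x + y) + 4*exp(x + z) - 5*sin(z) - 2*cos(z), 5*y*exp(x*y) - 5*exp(x + y) + sin(y) + cos(x))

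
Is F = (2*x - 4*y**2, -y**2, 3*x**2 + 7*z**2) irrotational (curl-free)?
No, ∇×F = (0, -6*x, 8*y)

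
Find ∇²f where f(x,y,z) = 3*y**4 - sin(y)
36*y**2 + sin(y)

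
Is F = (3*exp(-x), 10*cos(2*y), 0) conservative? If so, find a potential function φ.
Yes, F is conservative. φ = 5*sin(2*y) - 3*exp(-x)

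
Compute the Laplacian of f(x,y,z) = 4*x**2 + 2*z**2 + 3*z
12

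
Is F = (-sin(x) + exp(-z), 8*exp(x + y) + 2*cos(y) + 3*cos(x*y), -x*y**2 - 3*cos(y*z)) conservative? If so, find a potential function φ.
No, ∇×F = (-2*x*y + 3*z*sin(y*z), y**2 - exp(-z), -3*y*sin(x*y) + 8*exp(x + y)) ≠ 0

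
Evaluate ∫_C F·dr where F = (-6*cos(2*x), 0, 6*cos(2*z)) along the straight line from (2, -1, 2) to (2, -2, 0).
-3*sin(4)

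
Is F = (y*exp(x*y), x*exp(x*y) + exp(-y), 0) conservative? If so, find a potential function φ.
Yes, F is conservative. φ = exp(x*y) - exp(-y)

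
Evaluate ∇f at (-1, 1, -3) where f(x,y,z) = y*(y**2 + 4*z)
(0, -9, 4)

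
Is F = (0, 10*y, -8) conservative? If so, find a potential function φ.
Yes, F is conservative. φ = 5*y**2 - 8*z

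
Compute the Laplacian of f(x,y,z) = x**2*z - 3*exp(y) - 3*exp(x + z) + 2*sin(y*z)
-2*y**2*sin(y*z) - 2*z**2*sin(y*z) + 2*z - 3*exp(y) - 6*exp(x + z)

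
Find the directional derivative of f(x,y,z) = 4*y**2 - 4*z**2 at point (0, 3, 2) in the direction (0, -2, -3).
0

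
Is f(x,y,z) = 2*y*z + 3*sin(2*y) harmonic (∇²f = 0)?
No, ∇²f = -12*sin(2*y)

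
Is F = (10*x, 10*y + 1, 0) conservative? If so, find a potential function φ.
Yes, F is conservative. φ = 5*x**2 + 5*y**2 + y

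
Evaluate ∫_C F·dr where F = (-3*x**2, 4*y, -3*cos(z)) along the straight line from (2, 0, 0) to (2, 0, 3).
-3*sin(3)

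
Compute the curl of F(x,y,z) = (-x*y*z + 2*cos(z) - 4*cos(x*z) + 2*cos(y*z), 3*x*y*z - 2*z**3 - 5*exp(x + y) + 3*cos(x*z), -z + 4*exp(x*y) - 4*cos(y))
(-3*x*y + 4*x*exp(x*y) + 3*x*sin(x*z) + 6*z**2 + 4*sin(y), -x*y + 4*x*sin(x*z) - 4*y*exp(x*y) - 2*y*sin(y*z) - 2*sin(z), x*z + 3*y*z - 3*z*sin(x*z) + 2*z*sin(y*z) - 5*exp(x + y))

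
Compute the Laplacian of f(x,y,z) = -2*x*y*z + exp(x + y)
2*exp(x + y)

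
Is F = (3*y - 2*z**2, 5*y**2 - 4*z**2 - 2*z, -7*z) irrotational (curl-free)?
No, ∇×F = (8*z + 2, -4*z, -3)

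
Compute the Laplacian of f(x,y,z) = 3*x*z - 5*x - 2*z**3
-12*z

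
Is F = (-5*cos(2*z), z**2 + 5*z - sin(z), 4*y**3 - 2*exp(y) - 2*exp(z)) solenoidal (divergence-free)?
No, ∇·F = -2*exp(z)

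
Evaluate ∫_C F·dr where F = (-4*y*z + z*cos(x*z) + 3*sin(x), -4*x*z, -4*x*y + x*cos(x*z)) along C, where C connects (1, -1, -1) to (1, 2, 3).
-20 + sin(3) + sin(1)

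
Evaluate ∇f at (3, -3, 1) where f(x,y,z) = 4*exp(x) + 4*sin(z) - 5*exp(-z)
(4*exp(3), 0, 5*exp(-1) + 4*cos(1))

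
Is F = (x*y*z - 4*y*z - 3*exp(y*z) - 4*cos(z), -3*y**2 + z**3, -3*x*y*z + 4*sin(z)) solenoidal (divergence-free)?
No, ∇·F = -3*x*y + y*z - 6*y + 4*cos(z)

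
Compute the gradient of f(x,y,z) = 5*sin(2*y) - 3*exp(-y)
(0, 10*cos(2*y) + 3*exp(-y), 0)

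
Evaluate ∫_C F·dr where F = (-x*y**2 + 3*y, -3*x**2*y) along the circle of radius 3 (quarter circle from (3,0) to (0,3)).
-81/2 - 27*pi/4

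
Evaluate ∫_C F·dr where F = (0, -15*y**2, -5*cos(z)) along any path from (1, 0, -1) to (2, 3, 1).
-135 - 10*sin(1)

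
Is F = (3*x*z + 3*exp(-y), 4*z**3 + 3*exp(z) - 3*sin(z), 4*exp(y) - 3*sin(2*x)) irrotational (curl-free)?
No, ∇×F = (-12*z**2 + 4*exp(y) - 3*exp(z) + 3*cos(z), 3*x + 6*cos(2*x), 3*exp(-y))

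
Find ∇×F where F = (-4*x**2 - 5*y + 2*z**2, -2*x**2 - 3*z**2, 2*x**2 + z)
(6*z, -4*x + 4*z, 5 - 4*x)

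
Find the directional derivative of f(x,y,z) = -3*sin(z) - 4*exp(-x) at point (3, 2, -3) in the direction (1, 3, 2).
sqrt(14)*(2 - 3*exp(3)*cos(3))*exp(-3)/7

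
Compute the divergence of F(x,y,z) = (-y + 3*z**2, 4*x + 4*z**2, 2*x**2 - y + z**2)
2*z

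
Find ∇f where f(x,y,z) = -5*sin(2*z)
(0, 0, -10*cos(2*z))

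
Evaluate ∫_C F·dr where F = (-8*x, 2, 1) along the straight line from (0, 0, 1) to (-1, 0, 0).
-5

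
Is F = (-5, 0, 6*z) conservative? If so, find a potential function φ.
Yes, F is conservative. φ = -5*x + 3*z**2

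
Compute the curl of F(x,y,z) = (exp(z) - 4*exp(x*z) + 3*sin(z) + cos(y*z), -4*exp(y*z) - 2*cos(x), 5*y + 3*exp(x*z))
(4*y*exp(y*z) + 5, -4*x*exp(x*z) - y*sin(y*z) - 3*z*exp(x*z) + exp(z) + 3*cos(z), z*sin(y*z) + 2*sin(x))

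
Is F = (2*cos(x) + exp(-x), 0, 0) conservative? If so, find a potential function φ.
Yes, F is conservative. φ = 2*sin(x) - exp(-x)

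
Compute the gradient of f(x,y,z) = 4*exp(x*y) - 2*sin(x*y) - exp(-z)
(2*y*(2*exp(x*y) - cos(x*y)), 2*x*(2*exp(x*y) - cos(x*y)), exp(-z))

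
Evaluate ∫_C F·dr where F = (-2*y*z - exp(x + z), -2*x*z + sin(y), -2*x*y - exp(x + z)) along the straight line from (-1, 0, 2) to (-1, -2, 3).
-11 - exp(2) - cos(2) + E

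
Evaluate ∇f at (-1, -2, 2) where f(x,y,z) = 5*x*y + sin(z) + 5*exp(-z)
(-10, -5, -5*exp(-2) + cos(2))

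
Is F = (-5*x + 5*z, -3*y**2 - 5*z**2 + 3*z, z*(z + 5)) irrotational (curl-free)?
No, ∇×F = (10*z - 3, 5, 0)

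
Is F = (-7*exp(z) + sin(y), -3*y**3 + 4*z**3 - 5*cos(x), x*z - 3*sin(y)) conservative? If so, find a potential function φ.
No, ∇×F = (-12*z**2 - 3*cos(y), -z - 7*exp(z), 5*sin(x) - cos(y)) ≠ 0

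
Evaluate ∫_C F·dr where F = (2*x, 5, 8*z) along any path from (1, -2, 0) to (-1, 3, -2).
41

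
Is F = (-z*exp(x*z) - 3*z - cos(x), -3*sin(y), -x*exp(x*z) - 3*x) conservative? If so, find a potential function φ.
Yes, F is conservative. φ = -3*x*z - exp(x*z) - sin(x) + 3*cos(y)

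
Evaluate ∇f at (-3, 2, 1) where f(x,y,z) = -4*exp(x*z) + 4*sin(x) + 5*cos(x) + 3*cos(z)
(4*cos(3) - 4*exp(-3) + 5*sin(3), 0, -3*sin(1) + 12*exp(-3))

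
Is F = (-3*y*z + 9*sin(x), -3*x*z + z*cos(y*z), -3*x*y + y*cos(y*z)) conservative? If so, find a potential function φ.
Yes, F is conservative. φ = -3*x*y*z + sin(y*z) - 9*cos(x)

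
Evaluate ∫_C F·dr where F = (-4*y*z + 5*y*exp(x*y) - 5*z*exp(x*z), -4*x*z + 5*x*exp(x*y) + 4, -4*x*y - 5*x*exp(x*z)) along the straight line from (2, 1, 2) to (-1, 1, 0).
-5*exp(2) + 5*exp(-1) + 11 + 5*exp(4)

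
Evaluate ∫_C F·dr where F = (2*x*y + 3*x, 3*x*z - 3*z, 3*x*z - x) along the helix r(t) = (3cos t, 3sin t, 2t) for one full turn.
54*pi**2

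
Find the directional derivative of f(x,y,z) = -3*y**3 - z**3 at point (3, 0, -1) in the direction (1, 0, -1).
3*sqrt(2)/2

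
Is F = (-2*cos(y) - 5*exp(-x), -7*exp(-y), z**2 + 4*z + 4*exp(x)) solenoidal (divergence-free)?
No, ∇·F = 2*z + 4 + 7*exp(-y) + 5*exp(-x)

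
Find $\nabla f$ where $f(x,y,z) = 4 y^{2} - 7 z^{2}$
(0, 8*y, -14*z)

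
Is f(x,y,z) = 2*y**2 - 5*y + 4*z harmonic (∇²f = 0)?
No, ∇²f = 4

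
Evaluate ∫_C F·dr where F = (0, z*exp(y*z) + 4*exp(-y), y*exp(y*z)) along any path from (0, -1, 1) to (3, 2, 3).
(-4 - E + (4 + exp(5))*exp(3))*exp(-2)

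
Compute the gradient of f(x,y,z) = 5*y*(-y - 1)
(0, -10*y - 5, 0)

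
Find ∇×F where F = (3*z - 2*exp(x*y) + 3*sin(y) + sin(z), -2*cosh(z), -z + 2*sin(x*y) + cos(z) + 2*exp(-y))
(2*x*cos(x*y) + 2*sinh(z) - 2*exp(-y), -2*y*cos(x*y) + cos(z) + 3, 2*x*exp(x*y) - 3*cos(y))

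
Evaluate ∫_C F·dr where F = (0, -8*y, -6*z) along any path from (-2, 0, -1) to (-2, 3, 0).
-33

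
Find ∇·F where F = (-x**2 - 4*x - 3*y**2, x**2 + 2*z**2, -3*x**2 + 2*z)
-2*x - 2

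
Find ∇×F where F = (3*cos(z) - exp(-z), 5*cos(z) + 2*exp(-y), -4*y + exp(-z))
(5*sin(z) - 4, -3*sin(z) + exp(-z), 0)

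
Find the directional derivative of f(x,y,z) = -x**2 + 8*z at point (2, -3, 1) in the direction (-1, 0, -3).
-2*sqrt(10)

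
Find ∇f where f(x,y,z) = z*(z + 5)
(0, 0, 2*z + 5)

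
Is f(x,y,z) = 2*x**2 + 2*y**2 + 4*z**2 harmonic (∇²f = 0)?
No, ∇²f = 16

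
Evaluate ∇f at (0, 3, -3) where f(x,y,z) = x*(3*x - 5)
(-5, 0, 0)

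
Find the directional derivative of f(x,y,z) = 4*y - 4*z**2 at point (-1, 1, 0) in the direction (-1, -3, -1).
-12*sqrt(11)/11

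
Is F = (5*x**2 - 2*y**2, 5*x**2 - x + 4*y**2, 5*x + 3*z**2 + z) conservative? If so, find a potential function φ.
No, ∇×F = (0, -5, 10*x + 4*y - 1) ≠ 0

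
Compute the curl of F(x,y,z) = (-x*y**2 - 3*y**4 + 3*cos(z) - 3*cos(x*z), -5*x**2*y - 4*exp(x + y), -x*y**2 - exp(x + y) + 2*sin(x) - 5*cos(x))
(-2*x*y - exp(x + y), 3*x*sin(x*z) + y**2 + exp(x + y) - 5*sin(x) - 3*sin(z) - 2*cos(x), -8*x*y + 12*y**3 - 4*exp(x + y))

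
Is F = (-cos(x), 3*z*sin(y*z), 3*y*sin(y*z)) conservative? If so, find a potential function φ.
Yes, F is conservative. φ = -sin(x) - 3*cos(y*z)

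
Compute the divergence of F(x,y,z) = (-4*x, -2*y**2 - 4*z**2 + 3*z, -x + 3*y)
-4*y - 4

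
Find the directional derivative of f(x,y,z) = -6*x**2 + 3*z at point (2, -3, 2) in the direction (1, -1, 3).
-15*sqrt(11)/11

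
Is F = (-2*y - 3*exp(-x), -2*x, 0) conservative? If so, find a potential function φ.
Yes, F is conservative. φ = -2*x*y + 3*exp(-x)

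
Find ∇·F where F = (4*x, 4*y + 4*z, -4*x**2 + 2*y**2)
8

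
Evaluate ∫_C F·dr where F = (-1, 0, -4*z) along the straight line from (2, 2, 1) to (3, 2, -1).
-1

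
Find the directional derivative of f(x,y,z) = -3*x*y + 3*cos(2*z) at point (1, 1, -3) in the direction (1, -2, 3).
3*sqrt(14)*(6*sin(6) + 1)/14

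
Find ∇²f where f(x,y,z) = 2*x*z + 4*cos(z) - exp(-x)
-4*cos(z) - exp(-x)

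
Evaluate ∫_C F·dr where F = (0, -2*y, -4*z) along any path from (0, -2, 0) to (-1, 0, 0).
4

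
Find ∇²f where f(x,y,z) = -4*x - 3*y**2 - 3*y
-6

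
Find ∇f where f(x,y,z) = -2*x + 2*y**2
(-2, 4*y, 0)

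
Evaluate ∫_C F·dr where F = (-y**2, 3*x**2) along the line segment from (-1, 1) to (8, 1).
-9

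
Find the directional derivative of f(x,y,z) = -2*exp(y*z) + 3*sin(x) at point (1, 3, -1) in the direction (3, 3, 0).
sqrt(2)*(2 + 3*exp(3)*cos(1))*exp(-3)/2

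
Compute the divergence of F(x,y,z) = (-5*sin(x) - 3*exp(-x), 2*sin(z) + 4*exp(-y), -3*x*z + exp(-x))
-3*x - 5*cos(x) - 4*exp(-y) + 3*exp(-x)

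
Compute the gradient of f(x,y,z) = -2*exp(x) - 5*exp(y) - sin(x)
(-2*exp(x) - cos(x), -5*exp(y), 0)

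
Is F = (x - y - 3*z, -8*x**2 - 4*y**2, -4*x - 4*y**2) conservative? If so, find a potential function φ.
No, ∇×F = (-8*y, 1, 1 - 16*x) ≠ 0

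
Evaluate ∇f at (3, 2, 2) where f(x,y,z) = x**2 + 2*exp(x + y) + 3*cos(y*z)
(6 + 2*exp(5), -6*sin(4) + 2*exp(5), -6*sin(4))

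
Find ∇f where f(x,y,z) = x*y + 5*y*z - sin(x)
(y - cos(x), x + 5*z, 5*y)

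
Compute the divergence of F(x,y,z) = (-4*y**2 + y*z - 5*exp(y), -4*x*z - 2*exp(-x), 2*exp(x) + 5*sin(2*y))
0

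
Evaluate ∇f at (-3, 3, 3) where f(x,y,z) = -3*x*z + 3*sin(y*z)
(-9, 9*cos(9), 9*cos(9) + 9)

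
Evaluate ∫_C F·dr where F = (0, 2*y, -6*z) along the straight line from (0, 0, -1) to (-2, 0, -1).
0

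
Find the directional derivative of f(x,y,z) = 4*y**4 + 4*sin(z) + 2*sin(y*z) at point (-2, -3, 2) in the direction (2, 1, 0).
4*sqrt(5)*(-108 + cos(6))/5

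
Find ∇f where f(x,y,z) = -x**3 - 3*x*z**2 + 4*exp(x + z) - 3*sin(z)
(-3*x**2 - 3*z**2 + 4*exp(x + z), 0, -6*x*z + 4*exp(x + z) - 3*cos(z))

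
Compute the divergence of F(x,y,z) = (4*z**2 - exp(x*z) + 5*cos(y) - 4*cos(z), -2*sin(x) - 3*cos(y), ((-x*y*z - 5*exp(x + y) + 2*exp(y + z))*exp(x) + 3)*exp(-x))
-x*y - z*exp(x*z) + 2*exp(y + z) + 3*sin(y)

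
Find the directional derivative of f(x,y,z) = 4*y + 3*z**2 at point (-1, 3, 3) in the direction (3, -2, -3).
-31*sqrt(22)/11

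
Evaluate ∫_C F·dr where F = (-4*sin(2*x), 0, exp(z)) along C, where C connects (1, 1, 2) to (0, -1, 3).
-exp(2) - 2*cos(2) + 2 + exp(3)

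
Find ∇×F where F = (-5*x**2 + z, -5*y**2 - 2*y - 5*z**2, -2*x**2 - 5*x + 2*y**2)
(4*y + 10*z, 4*x + 6, 0)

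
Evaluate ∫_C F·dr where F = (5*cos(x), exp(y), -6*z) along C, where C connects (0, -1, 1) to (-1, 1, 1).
-5*sin(1) - exp(-1) + E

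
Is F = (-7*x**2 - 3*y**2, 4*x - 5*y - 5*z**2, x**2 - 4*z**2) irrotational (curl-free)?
No, ∇×F = (10*z, -2*x, 6*y + 4)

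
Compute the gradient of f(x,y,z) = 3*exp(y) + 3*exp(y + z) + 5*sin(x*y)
(5*y*cos(x*y), 5*x*cos(x*y) + 3*exp(y) + 3*exp(y + z), 3*exp(y + z))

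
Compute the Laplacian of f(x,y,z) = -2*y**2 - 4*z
-4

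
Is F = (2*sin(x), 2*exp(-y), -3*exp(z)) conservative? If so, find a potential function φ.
Yes, F is conservative. φ = -3*exp(z) - 2*cos(x) - 2*exp(-y)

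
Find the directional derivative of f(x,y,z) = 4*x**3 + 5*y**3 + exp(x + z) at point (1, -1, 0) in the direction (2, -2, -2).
-sqrt(3)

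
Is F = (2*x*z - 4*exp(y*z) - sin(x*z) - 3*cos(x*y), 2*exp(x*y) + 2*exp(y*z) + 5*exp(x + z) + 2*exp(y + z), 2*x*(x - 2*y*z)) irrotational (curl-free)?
No, ∇×F = (-4*x*z - 2*y*exp(y*z) - 5*exp(x + z) - 2*exp(y + z), -x*cos(x*z) - 2*x + 4*y*z - 4*y*exp(y*z), -3*x*sin(x*y) + 2*y*exp(x*y) + 4*z*exp(y*z) + 5*exp(x + z))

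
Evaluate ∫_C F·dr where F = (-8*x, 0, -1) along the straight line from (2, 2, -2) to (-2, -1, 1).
-3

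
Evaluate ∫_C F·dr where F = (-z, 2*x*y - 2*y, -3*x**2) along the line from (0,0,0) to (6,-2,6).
-222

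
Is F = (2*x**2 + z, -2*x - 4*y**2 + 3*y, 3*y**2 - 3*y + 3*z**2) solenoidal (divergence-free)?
No, ∇·F = 4*x - 8*y + 6*z + 3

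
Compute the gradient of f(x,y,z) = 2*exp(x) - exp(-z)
(2*exp(x), 0, exp(-z))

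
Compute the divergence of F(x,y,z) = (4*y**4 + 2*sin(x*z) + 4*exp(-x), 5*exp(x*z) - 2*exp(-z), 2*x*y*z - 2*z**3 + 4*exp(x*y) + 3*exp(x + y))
2*x*y - 6*z**2 + 2*z*cos(x*z) - 4*exp(-x)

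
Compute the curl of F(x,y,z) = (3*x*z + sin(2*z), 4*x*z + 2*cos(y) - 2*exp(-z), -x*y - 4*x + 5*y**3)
(-5*x + 15*y**2 - 2*exp(-z), 3*x + y + 2*cos(2*z) + 4, 4*z)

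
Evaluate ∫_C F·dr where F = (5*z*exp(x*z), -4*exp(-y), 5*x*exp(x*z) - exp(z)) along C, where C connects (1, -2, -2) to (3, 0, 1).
-4*exp(2) - E - 4*exp(-2) + 4 + 5*exp(3)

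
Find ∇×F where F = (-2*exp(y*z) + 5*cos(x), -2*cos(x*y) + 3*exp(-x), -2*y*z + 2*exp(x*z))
(-2*z, -2*y*exp(y*z) - 2*z*exp(x*z), 2*y*sin(x*y) + 2*z*exp(y*z) - 3*exp(-x))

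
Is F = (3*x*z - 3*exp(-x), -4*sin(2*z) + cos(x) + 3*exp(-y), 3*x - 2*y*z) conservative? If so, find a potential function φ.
No, ∇×F = (-2*z + 8*cos(2*z), 3*x - 3, -sin(x)) ≠ 0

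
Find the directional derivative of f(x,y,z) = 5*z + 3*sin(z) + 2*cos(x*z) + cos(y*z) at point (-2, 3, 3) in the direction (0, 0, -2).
-5 + 4*sin(6) + 3*sin(9) - 3*cos(3)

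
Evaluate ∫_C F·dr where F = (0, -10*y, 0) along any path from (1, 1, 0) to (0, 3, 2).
-40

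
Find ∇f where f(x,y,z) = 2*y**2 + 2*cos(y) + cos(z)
(0, 4*y - 2*sin(y), -sin(z))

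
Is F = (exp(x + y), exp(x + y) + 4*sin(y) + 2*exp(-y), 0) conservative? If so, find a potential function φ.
Yes, F is conservative. φ = exp(x + y) - 4*cos(y) - 2*exp(-y)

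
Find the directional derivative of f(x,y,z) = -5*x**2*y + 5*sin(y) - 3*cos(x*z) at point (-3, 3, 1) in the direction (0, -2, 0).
45 - 5*cos(3)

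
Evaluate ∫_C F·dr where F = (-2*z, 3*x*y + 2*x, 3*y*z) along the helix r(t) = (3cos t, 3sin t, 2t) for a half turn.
54 + 57*pi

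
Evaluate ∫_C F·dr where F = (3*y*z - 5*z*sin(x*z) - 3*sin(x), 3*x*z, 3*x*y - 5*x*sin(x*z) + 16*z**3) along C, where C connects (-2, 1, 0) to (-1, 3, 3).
5*cos(3) - 3*cos(2) + 3*cos(1) + 292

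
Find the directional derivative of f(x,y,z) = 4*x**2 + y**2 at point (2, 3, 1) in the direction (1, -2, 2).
4/3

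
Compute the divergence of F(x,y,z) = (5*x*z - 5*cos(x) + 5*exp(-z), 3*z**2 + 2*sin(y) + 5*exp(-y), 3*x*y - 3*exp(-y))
5*z + 5*sin(x) + 2*cos(y) - 5*exp(-y)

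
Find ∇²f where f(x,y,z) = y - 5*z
0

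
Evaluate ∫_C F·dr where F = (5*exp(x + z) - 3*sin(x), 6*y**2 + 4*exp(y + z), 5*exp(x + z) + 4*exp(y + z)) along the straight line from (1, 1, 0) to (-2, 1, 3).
-4*E - 3*cos(1) + 3*cos(2) + 4*exp(4)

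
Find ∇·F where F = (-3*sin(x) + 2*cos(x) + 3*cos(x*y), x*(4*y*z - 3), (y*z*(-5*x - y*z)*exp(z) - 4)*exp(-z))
-5*x*y + 4*x*z - 2*y**2*z - 3*y*sin(x*y) - 2*sin(x) - 3*cos(x) + 4*exp(-z)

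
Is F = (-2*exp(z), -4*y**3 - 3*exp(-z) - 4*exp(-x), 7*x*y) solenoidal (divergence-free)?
No, ∇·F = -12*y**2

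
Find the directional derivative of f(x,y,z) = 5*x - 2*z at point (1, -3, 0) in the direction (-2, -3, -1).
-4*sqrt(14)/7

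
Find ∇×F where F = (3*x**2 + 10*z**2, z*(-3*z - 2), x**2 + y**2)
(2*y + 6*z + 2, -2*x + 20*z, 0)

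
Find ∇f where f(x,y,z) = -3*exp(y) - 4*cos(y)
(0, -3*exp(y) + 4*sin(y), 0)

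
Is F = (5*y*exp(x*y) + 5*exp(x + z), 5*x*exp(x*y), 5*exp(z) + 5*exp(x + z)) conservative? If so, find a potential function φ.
Yes, F is conservative. φ = 5*exp(z) + 5*exp(x*y) + 5*exp(x + z)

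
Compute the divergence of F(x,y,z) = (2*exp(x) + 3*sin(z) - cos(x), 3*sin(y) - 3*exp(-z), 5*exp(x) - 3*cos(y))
2*exp(x) + sin(x) + 3*cos(y)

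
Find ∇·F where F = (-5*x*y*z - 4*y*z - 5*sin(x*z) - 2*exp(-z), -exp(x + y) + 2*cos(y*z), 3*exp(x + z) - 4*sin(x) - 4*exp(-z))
((-5*y*z - 2*z*sin(y*z) - 5*z*cos(x*z) - exp(x + y) + 3*exp(x + z))*exp(z) + 4)*exp(-z)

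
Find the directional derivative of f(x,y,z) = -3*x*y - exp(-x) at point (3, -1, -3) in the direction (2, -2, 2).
sqrt(3)*(1 + 12*exp(3))*exp(-3)/3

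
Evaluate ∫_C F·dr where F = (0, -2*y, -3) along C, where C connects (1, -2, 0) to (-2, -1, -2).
9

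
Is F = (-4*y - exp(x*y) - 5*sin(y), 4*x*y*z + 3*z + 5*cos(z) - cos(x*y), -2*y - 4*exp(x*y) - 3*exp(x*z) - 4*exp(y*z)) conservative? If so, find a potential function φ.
No, ∇×F = (-4*x*y - 4*x*exp(x*y) - 4*z*exp(y*z) + 5*sin(z) - 5, 4*y*exp(x*y) + 3*z*exp(x*z), x*exp(x*y) + 4*y*z + y*sin(x*y) + 5*cos(y) + 4) ≠ 0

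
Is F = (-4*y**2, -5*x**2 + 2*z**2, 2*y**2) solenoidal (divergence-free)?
Yes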